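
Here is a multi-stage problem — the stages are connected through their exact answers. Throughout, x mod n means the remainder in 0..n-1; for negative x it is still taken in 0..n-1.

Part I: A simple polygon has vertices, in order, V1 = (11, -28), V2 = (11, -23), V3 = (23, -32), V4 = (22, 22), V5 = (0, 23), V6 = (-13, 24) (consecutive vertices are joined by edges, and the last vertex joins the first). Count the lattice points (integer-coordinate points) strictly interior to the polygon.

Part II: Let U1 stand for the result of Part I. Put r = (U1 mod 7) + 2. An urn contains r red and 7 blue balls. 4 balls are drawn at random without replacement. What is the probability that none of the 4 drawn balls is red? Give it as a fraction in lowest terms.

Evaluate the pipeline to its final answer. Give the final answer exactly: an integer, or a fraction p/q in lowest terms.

Part I: cross terms: (11*-23 - 11*-28)=55, (11*-32 - 23*-23)=177, (23*22 - 22*-32)=1210, (22*23 - 0*22)=506, (0*24 - -13*23)=299, (-13*-28 - 11*24)=100; twice the area = |2347| = 2347; area = 2347/2; boundary points = 5 + 3 + 1 + 1 + 1 + 4 = 15; strictly interior points = area - boundary/2 + 1 = 1167; answer 1167
Part II: U1 = 1167; r = 7; total draws C(14,4) = 1001; favorable C(7,4) = 35; P = 5/143; answer 5/143

5/143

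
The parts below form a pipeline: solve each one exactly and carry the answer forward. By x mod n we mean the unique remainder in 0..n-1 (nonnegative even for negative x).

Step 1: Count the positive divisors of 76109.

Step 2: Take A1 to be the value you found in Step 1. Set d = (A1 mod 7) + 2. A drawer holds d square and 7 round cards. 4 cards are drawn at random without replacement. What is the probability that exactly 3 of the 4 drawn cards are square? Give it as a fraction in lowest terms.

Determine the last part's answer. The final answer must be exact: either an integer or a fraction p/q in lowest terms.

35/143

Step 1: 76109 = 11^2 * 17 * 37; number of divisors = (2+1) * (1+1) * (1+1) = 12; answer 12
Step 2: A1 = 12; d = 7; total draws C(14,4) = 1001; favorable C(7,3)*C(7,1) = 245; P = 35/143; answer 35/143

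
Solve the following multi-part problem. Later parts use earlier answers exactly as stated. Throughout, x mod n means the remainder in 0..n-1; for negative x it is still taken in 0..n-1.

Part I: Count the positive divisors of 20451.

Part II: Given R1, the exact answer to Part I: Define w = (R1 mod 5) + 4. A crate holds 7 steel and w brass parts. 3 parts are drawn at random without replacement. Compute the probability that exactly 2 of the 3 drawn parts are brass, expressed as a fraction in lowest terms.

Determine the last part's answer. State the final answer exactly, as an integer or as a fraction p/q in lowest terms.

21/52

Part I: 20451 = 3 * 17 * 401; number of divisors = (1+1) * (1+1) * (1+1) = 8; answer 8
Part II: R1 = 8; w = 7; total draws C(14,3) = 364; favorable C(7,2)*C(7,1) = 147; P = 21/52; answer 21/52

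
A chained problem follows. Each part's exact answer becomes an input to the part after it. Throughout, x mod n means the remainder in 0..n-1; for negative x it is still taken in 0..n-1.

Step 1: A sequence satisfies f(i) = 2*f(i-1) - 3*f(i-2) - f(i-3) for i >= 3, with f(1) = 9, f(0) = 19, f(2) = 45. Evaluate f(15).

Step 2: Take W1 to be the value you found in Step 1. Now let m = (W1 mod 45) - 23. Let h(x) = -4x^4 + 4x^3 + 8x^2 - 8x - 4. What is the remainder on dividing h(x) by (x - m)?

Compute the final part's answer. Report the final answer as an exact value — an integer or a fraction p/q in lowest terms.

-351292

Step 1: f(3) = 2*(45) - 3*(9) - 1*(19) = 44; iterating: f(3)=44, f(4)=-56, f(5)=-289, f(6)=-454, f(7)=15, f(8)=1681, f(9)=3771, f(10)=2484, f(11)=-8026, f(12)=-27275, f(13)=-32956, f(14)=23939, f(15)=174021; answer 174021
Step 2: W1 = 174021; m = -17; remainder = value at the root: -4*(-17)^4 + 4*(-17)^3 + 8*(-17)^2 - 8*(-17)^1 - 4 = (-334084) + (-19652) + (2312) + (136) + (-4) = -351292; answer -351292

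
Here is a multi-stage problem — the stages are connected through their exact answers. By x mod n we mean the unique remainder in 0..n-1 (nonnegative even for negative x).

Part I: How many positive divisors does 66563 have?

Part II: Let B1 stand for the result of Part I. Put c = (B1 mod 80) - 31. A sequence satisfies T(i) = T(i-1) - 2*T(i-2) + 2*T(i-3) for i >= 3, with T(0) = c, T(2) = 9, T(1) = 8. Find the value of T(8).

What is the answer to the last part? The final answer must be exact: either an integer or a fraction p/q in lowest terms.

Part I: 66563 = 7 * 37 * 257; number of divisors = (1+1) * (1+1) * (1+1) = 8; answer 8
Part II: B1 = 8; c = -23; T(3) = 1*(9) - 2*(8) + 2*(-23) = -53; iterating: T(3)=-53, T(4)=-55, T(5)=69, T(6)=73, T(7)=-175, T(8)=-183; answer -183

-183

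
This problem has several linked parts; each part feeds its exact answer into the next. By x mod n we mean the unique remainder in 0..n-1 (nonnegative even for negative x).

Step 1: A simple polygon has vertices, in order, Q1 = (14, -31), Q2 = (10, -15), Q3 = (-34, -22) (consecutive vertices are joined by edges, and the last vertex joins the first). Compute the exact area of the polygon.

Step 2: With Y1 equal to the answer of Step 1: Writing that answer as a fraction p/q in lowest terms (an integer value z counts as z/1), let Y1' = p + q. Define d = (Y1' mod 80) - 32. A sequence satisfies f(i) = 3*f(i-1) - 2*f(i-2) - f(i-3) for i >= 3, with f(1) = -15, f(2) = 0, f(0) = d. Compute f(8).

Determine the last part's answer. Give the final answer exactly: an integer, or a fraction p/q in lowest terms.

975

Step 1: cross terms: (14*-15 - 10*-31)=100, (10*-22 - -34*-15)=-730, (-34*-31 - 14*-22)=1362; twice the area = |732| = 732; area = 366; answer 366
Step 2: Y1 = 366; threaded value p + q = 367; d = 15; f(3) = 3*(0) - 2*(-15) - 1*(15) = 15; iterating: f(3)=15, f(4)=60, f(5)=150, f(6)=315, f(7)=585, f(8)=975; answer 975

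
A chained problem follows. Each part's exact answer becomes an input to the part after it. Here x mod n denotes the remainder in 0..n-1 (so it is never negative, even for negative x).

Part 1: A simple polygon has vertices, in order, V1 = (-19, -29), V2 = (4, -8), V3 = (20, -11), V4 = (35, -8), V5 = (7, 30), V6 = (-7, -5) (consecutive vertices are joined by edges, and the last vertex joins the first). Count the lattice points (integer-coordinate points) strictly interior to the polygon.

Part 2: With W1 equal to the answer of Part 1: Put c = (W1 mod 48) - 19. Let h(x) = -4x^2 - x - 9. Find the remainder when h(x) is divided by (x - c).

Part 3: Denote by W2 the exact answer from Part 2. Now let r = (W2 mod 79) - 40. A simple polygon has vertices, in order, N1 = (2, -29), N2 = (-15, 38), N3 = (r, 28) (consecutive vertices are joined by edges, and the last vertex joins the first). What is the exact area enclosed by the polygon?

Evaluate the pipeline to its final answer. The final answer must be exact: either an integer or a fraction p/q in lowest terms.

518

Part 1: cross terms: (-19*-8 - 4*-29)=268, (4*-11 - 20*-8)=116, (20*-8 - 35*-11)=225, (35*30 - 7*-8)=1106, (7*-5 - -7*30)=175, (-7*-29 - -19*-5)=108; twice the area = |1998| = 1998; area = 999; boundary points = 1 + 1 + 3 + 2 + 7 + 12 = 26; strictly interior points = area - boundary/2 + 1 = 987; answer 987
Part 2: W1 = 987; c = 8; remainder = value at the root: -4*(8)^2 - 1*(8)^1 - 9 = (-256) + (-8) + (-9) = -273; answer -273
Part 3: W2 = -273; r = 3; cross terms: (2*38 - -15*-29)=-359, (-15*28 - 3*38)=-534, (3*-29 - 2*28)=-143; twice the area = |-1036| = 1036; area = 518; answer 518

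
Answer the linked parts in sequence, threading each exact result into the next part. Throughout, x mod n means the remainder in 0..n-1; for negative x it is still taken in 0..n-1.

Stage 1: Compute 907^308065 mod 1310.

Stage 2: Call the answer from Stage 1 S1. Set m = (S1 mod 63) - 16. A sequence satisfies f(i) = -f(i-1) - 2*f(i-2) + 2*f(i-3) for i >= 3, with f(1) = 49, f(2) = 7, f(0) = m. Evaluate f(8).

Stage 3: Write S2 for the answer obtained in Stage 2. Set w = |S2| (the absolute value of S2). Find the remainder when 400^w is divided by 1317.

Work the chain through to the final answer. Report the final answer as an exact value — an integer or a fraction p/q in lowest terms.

Stage 1: squarings mod 1310: 907^1=907, 907^2=1279, 907^4=961, 907^8=1281, 907^16=841, 907^32=1191, 907^64=1061, 907^128=431, 907^256=1051, 907^512=271, 907^1024=81, 907^2048=11, 907^4096=121, 907^8192=231, 907^16384=961, 907^32768=1281, 907^65536=841, 907^131072=1191, 907^262144=1061; 907^308065 = 907^1 * 907^32 * 907^64 * 907^256 * 907^512 * 907^4096 * 907^8192 * 907^32768 * 907^262144 = 587 (mod 1310); answer 587
Stage 2: S1 = 587; m = 4; f(3) = -1*(7) - 2*(49) + 2*(4) = -97; iterating: f(3)=-97, f(4)=181, f(5)=27, f(6)=-583, f(7)=891, f(8)=329; answer 329
Stage 3: S2 = 329; w = 329; squarings mod 1317: 400^1=400, 400^2=643, 400^4=1228, 400^8=19, 400^16=361, 400^32=1255, 400^64=1210, 400^128=913, 400^256=1225; 400^329 = 400^1 * 400^8 * 400^64 * 400^256 = 898 (mod 1317); answer 898

898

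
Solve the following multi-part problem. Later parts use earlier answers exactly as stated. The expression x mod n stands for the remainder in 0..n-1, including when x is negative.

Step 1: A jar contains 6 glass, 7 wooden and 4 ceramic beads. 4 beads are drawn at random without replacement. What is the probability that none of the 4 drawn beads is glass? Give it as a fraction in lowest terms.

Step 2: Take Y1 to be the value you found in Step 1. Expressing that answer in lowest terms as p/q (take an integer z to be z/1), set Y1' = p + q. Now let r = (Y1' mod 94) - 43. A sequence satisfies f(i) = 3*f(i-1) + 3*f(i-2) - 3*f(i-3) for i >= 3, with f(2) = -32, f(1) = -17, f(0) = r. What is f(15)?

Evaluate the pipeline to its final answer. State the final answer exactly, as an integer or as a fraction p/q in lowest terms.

-1175613345

Step 1: total draws C(17,4) = 2380; favorable C(11,4) = 330; P = 33/238; answer 33/238
Step 2: Y1 = 33/238; threaded value p + q = 271; r = 40; f(3) = 3*(-32) + 3*(-17) - 3*(40) = -267; iterating: f(3)=-267, f(4)=-846, f(5)=-3243, f(6)=-11466, f(7)=-41589, f(8)=-149436, f(9)=-538677, f(10)=-1939572, f(11)=-6986439, f(12)=-25162002, f(13)=-90626607, f(14)=-326406510, f(15)=-1175613345; answer -1175613345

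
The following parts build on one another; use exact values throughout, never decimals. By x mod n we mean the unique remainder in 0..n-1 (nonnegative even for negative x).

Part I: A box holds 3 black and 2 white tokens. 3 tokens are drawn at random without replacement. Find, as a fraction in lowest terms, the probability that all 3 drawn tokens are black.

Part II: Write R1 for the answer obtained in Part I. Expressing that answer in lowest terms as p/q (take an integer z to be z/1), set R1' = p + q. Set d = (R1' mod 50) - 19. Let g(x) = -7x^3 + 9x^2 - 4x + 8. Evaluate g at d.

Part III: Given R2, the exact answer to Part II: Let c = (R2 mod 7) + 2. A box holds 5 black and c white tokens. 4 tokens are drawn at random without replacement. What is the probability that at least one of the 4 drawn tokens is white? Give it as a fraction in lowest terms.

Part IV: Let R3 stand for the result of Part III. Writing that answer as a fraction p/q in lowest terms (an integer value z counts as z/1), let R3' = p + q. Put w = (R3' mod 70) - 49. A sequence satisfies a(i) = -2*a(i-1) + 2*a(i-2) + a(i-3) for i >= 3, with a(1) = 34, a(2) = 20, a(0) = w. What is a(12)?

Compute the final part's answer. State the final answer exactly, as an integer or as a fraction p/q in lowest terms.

Part I: total draws C(5,3) = 10; favorable C(3,3) = 1; P = 1/10; answer 1/10
Part II: R1 = 1/10; threaded value p + q = 11; d = -8; -7*(-8)^3 + 9*(-8)^2 - 4*(-8)^1 + 8 = (3584) + (576) + (32) + (8) = 4200; answer 4200
Part III: R2 = 4200; c = 2; total draws C(7,4) = 35; complement C(5,4) = 5; favorable 35 - 5 = 30; P = 6/7; answer 6/7
Part IV: R3 = 6/7; threaded value p + q = 13; w = -36; a(3) = -2*(20) + 2*(34) + 1*(-36) = -8; iterating: a(3)=-8, a(4)=90, a(5)=-176, a(6)=524, a(7)=-1310, a(8)=3492, a(9)=-9080, a(10)=23834, a(11)=-62336, a(12)=163260; answer 163260

163260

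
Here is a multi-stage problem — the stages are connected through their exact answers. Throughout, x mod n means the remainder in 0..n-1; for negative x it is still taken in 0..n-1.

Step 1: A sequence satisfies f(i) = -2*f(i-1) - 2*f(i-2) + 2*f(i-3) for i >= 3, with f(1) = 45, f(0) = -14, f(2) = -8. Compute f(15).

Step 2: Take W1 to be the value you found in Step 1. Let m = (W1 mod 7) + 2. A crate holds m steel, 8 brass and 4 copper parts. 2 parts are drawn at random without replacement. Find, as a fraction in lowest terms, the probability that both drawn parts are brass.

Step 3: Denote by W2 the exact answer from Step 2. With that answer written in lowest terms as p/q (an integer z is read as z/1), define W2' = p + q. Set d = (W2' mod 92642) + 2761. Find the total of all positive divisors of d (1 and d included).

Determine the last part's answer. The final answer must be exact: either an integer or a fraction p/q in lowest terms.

7068

Step 1: f(3) = -2*(-8) - 2*(45) + 2*(-14) = -102; iterating: f(3)=-102, f(4)=310, f(5)=-432, f(6)=40, f(7)=1404, f(8)=-3752, f(9)=4776, f(10)=760, f(11)=-18576, f(12)=45184, f(13)=-51696, f(14)=-24128, f(15)=242016; answer 242016
Step 2: W1 = 242016; m = 7; total draws C(19,2) = 171; favorable C(8,2) = 28; P = 28/171; answer 28/171
Step 3: W2 = 28/171; threaded value p + q = 199; d = 2960; 2960 = 2^4 * 5 * 37; sigma = (1 + 2 + 4 + 8 + 16) * (1 + 5) * (1 + 37) = 31 * 6 * 38 = 7068; answer 7068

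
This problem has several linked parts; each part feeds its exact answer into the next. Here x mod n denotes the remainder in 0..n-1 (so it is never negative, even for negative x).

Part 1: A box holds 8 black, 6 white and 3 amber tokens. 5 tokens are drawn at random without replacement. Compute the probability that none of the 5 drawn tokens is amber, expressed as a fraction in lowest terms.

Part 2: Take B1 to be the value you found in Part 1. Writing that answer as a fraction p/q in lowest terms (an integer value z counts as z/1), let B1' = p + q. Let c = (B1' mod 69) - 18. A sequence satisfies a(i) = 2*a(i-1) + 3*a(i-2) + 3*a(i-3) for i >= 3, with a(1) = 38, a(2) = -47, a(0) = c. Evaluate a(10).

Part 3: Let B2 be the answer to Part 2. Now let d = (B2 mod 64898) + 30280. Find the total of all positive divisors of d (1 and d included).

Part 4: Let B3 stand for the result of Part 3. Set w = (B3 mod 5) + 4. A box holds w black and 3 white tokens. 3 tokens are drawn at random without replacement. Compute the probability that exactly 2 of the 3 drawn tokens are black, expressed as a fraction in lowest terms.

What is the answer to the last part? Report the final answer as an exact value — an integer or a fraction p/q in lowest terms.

Part 1: total draws C(17,5) = 6188; favorable C(14,5) = 2002; P = 11/34; answer 11/34
Part 2: B1 = 11/34; threaded value p + q = 45; c = 27; a(3) = 2*(-47) + 3*(38) + 3*(27) = 101; iterating: a(3)=101, a(4)=175, a(5)=512, a(6)=1852, a(7)=5765, a(8)=18622, a(9)=60095, a(10)=193351; answer 193351
Part 3: B2 = 193351; d = 93835; 93835 = 5 * 7^2 * 383; sigma = (1 + 5) * (1 + 7 + 49) * (1 + 383) = 6 * 57 * 384 = 131328; answer 131328
Part 4: B3 = 131328; w = 7; total draws C(10,3) = 120; favorable C(7,2)*C(3,1) = 63; P = 21/40; answer 21/40

21/40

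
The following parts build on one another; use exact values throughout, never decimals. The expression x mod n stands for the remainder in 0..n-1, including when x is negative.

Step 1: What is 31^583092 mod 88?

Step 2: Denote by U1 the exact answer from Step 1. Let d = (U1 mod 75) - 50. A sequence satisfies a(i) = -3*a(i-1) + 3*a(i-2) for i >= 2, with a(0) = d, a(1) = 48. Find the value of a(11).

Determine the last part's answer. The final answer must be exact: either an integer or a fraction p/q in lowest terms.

Step 1: squarings mod 88: 31^1=31, 31^2=81, 31^4=49, 31^8=25, 31^16=9, 31^32=81, 31^64=49, 31^128=25, 31^256=9, 31^512=81, 31^1024=49, 31^2048=25, 31^4096=9, 31^8192=81, 31^16384=49, 31^32768=25, 31^65536=9, 31^131072=81, 31^262144=49, 31^524288=25; 31^583092 = 31^4 * 31^16 * 31^32 * 31^128 * 31^256 * 31^1024 * 31^8192 * 31^16384 * 31^32768 * 31^524288 = 81 (mod 88); answer 81
Step 2: U1 = 81; d = -44; a(2) = -3*(48) + 3*(-44) = -276; iterating: a(2)=-276, a(3)=972, a(4)=-3744, a(5)=14148, a(6)=-53676, a(7)=203472, a(8)=-771444, a(9)=2924748, a(10)=-11088576, a(11)=42039972; answer 42039972

42039972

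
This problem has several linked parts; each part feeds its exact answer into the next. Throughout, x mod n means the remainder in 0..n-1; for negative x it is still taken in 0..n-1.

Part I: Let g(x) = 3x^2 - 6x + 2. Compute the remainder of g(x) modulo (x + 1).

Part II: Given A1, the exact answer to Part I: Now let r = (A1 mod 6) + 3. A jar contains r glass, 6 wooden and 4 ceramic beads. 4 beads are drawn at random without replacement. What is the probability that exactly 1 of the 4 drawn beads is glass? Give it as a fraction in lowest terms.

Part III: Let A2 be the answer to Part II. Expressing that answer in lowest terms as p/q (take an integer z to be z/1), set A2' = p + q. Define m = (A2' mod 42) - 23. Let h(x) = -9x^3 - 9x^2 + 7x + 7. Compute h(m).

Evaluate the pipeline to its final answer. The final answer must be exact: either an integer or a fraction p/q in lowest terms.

Part I: remainder = value at the root: 3*(-1)^2 - 6*(-1)^1 + 2 = (3) + (6) + (2) = 11; answer 11
Part II: A1 = 11; r = 8; total draws C(18,4) = 3060; favorable C(8,1)*C(10,3) = 960; P = 16/51; answer 16/51
Part III: A2 = 16/51; threaded value p + q = 67; m = 2; -9*(2)^3 - 9*(2)^2 + 7*(2)^1 + 7 = (-72) + (-36) + (14) + (7) = -87; answer -87

-87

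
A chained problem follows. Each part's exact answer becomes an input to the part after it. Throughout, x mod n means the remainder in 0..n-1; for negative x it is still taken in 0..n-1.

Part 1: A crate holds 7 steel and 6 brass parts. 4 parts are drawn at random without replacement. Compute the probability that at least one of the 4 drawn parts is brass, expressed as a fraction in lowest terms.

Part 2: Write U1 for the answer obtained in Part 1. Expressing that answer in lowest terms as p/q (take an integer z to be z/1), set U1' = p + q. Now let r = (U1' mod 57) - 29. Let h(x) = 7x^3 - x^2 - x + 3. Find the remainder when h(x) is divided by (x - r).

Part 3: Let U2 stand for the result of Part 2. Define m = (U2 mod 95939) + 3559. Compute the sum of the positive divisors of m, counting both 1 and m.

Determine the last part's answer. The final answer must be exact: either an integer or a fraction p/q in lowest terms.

Part 1: total draws C(13,4) = 715; complement C(7,4) = 35; favorable 715 - 35 = 680; P = 136/143; answer 136/143
Part 2: U1 = 136/143; threaded value p + q = 279; r = 22; remainder = value at the root: 7*(22)^3 - 1*(22)^2 - 1*(22)^1 + 3 = (74536) + (-484) + (-22) + (3) = 74033; answer 74033
Part 3: U2 = 74033; m = 77592; 77592 = 2^3 * 3 * 53 * 61; sigma = (1 + 2 + 4 + 8) * (1 + 3) * (1 + 53) * (1 + 61) = 15 * 4 * 54 * 62 = 200880; answer 200880

200880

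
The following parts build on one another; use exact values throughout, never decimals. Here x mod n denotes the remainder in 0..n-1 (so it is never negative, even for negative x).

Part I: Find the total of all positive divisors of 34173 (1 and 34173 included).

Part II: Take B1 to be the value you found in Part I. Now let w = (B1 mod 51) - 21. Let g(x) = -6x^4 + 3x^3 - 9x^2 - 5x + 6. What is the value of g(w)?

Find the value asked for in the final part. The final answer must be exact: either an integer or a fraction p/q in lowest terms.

-315819

Part I: 34173 = 3^2 * 3797; sigma = (1 + 3 + 9) * (1 + 3797) = 13 * 3798 = 49374; answer 49374
Part II: B1 = 49374; w = -15; -6*(-15)^4 + 3*(-15)^3 - 9*(-15)^2 - 5*(-15)^1 + 6 = (-303750) + (-10125) + (-2025) + (75) + (6) = -315819; answer -315819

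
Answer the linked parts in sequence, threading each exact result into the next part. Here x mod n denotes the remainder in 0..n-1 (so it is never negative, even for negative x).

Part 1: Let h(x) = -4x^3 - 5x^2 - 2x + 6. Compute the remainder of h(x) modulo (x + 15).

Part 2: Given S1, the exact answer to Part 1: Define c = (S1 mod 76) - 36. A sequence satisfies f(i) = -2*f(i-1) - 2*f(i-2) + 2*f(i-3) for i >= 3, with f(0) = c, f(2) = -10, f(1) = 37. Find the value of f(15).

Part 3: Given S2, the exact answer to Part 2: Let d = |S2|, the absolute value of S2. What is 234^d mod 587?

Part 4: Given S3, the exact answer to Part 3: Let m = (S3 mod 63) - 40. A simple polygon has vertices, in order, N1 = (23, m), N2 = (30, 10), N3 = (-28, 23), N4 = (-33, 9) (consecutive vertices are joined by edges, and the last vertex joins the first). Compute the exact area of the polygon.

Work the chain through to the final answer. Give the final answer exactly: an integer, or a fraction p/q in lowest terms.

Part 1: remainder = value at the root: -4*(-15)^3 - 5*(-15)^2 - 2*(-15)^1 + 6 = (13500) + (-1125) + (30) + (6) = 12411; answer 12411
Part 2: S1 = 12411; c = -13; f(3) = -2*(-10) - 2*(37) + 2*(-13) = -80; iterating: f(3)=-80, f(4)=254, f(5)=-368, f(6)=68, f(7)=1108, f(8)=-3088, f(9)=4096, f(10)=200, f(11)=-14768, f(12)=37328, f(13)=-44720, f(14)=-14752, f(15)=193600; answer 193600
Part 3: S2 = 193600; d = 193600; squarings mod 587: 234^1=234, 234^2=165, 234^4=223, 234^8=421, 234^16=554, 234^32=502, 234^64=181, 234^128=476, 234^256=581, 234^512=36, 234^1024=122, 234^2048=209, 234^4096=243, 234^8192=349, 234^16384=292, 234^32768=149, 234^65536=482, 234^131072=459; 234^193600 = 234^64 * 234^1024 * 234^4096 * 234^8192 * 234^16384 * 234^32768 * 234^131072 = 206 (mod 587); answer 206
Part 4: S3 = 206; m = -23; cross terms: (23*10 - 30*-23)=920, (30*23 - -28*10)=970, (-28*9 - -33*23)=507, (-33*-23 - 23*9)=552; twice the area = |2949| = 2949; area = 2949/2; answer 2949/2

2949/2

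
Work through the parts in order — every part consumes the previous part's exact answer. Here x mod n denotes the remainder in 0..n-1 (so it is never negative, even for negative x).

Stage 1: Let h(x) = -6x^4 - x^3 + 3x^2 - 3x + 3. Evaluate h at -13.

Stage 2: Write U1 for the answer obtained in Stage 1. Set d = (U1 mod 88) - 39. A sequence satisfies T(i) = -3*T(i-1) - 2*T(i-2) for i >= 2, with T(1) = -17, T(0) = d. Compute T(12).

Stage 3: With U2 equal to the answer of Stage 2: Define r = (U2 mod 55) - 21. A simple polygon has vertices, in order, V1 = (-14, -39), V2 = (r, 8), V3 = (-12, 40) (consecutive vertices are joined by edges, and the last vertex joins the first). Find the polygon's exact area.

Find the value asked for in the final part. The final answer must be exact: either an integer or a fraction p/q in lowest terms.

1881/2

Stage 1: -6*(-13)^4 - 1*(-13)^3 + 3*(-13)^2 - 3*(-13)^1 + 3 = (-171366) + (2197) + (507) + (39) + (3) = -168620; answer -168620
Stage 2: U1 = -168620; d = 37; T(2) = -3*(-17) - 2*(37) = -23; iterating: T(2)=-23, T(3)=103, T(4)=-263, T(5)=583, T(6)=-1223, T(7)=2503, T(8)=-5063, T(9)=10183, T(10)=-20423, T(11)=40903, T(12)=-81863; answer -81863
Stage 3: U2 = -81863; r = 11; cross terms: (-14*8 - 11*-39)=317, (11*40 - -12*8)=536, (-12*-39 - -14*40)=1028; twice the area = |1881| = 1881; area = 1881/2; answer 1881/2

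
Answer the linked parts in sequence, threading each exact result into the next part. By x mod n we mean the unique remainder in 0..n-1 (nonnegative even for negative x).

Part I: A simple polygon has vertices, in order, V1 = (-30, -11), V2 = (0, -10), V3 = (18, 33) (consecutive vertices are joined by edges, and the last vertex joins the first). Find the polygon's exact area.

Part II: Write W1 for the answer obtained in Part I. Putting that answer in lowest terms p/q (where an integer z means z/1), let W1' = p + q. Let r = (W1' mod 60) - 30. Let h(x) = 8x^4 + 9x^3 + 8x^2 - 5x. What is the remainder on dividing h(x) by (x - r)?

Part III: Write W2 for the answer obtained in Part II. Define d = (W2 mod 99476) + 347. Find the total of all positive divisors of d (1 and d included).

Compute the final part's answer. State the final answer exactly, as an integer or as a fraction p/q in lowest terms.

23320

Part I: cross terms: (-30*-10 - 0*-11)=300, (0*33 - 18*-10)=180, (18*-11 - -30*33)=792; twice the area = |1272| = 1272; area = 636; answer 636
Part II: W1 = 636; threaded value p + q = 637; r = 7; remainder = value at the root: 8*(7)^4 + 9*(7)^3 + 8*(7)^2 - 5*(7)^1 = (19208) + (3087) + (392) + (-35) = 22652; answer 22652
Part III: W2 = 22652; d = 22999; 22999 = 109 * 211; sigma = (1 + 109) * (1 + 211) = 110 * 212 = 23320; answer 23320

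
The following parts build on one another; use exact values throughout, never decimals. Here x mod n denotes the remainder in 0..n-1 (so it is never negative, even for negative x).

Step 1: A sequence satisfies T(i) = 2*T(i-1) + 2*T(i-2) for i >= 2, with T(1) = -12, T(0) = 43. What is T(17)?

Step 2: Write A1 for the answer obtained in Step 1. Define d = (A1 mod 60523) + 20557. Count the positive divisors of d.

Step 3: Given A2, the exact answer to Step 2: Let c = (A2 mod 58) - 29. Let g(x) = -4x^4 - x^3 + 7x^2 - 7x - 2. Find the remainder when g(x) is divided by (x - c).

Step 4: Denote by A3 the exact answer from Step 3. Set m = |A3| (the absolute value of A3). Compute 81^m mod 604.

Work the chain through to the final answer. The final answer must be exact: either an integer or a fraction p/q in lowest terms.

201

Step 1: T(2) = 2*(-12) + 2*(43) = 62; iterating: T(2)=62, T(3)=100, T(4)=324, T(5)=848, T(6)=2344, T(7)=6384, T(8)=17456, T(9)=47680, T(10)=130272, T(11)=355904, T(12)=972352, T(13)=2656512, T(14)=7257728, T(15)=19828480, T(16)=54172416, T(17)=148001792; answer 148001792
Step 2: A1 = 148001792; d = 43614; 43614 = 2 * 3^2 * 2423; number of divisors = (1+1) * (2+1) * (1+1) = 12; answer 12
Step 3: A2 = 12; c = -17; remainder = value at the root: -4*(-17)^4 - 1*(-17)^3 + 7*(-17)^2 - 7*(-17)^1 - 2 = (-334084) + (4913) + (2023) + (119) + (-2) = -327031; answer -327031
Step 4: A3 = -327031; m = 327031; squarings mod 604: 81^1=81, 81^2=521, 81^4=245, 81^8=229, 81^16=497, 81^32=577, 81^64=125, 81^128=525, 81^256=201, 81^512=537, 81^1024=261, 81^2048=473, 81^4096=249, 81^8192=393, 81^16384=429, 81^32768=425, 81^65536=29, 81^131072=237, 81^262144=601; 81^327031 = 81^1 * 81^2 * 81^4 * 81^16 * 81^32 * 81^64 * 81^256 * 81^1024 * 81^2048 * 81^4096 * 81^8192 * 81^16384 * 81^32768 * 81^262144 = 201 (mod 604); answer 201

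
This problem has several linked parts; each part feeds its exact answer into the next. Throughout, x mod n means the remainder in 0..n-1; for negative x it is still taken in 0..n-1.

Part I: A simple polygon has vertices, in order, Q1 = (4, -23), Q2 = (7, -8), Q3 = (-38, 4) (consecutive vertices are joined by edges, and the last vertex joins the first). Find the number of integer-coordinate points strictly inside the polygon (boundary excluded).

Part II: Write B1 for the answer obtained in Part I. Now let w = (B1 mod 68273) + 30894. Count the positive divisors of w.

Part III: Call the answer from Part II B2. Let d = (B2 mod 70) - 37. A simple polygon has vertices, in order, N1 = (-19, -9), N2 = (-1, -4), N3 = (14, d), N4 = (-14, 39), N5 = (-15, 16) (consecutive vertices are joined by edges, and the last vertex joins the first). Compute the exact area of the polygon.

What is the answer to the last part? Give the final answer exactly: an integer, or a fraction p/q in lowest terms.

Part I: cross terms: (4*-8 - 7*-23)=129, (7*4 - -38*-8)=-276, (-38*-23 - 4*4)=858; twice the area = |711| = 711; area = 711/2; boundary points = 3 + 3 + 3 = 9; strictly interior points = area - boundary/2 + 1 = 352; answer 352
Part II: B1 = 352; w = 31246; 31246 = 2 * 17 * 919; number of divisors = (1+1) * (1+1) * (1+1) = 8; answer 8
Part III: B2 = 8; d = -29; cross terms: (-19*-4 - -1*-9)=67, (-1*-29 - 14*-4)=85, (14*39 - -14*-29)=140, (-14*16 - -15*39)=361, (-15*-9 - -19*16)=439; twice the area = |1092| = 1092; area = 546; answer 546

546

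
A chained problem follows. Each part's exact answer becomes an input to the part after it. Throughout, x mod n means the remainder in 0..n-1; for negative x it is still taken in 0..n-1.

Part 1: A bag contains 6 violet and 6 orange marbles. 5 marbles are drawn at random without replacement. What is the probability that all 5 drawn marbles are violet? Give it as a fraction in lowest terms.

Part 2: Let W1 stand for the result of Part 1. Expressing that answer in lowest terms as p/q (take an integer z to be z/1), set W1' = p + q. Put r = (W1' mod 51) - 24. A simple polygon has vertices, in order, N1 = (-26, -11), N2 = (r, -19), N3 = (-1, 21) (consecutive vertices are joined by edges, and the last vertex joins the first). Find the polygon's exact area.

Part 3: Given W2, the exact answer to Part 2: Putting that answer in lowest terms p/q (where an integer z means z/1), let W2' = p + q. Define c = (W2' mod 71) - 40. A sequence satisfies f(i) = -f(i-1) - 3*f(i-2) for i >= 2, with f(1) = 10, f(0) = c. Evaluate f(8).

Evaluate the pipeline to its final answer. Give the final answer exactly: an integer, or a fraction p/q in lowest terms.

Part 1: total draws C(12,5) = 792; favorable C(6,5) = 6; P = 1/132; answer 1/132
Part 2: W1 = 1/132; threaded value p + q = 133; r = 7; cross terms: (-26*-19 - 7*-11)=571, (7*21 - -1*-19)=128, (-1*-11 - -26*21)=557; twice the area = |1256| = 1256; area = 628; answer 628
Part 3: W2 = 628; threaded value p + q = 629; c = 21; f(2) = -1*(10) - 3*(21) = -73; iterating: f(2)=-73, f(3)=43, f(4)=176, f(5)=-305, f(6)=-223, f(7)=1138, f(8)=-469; answer -469

-469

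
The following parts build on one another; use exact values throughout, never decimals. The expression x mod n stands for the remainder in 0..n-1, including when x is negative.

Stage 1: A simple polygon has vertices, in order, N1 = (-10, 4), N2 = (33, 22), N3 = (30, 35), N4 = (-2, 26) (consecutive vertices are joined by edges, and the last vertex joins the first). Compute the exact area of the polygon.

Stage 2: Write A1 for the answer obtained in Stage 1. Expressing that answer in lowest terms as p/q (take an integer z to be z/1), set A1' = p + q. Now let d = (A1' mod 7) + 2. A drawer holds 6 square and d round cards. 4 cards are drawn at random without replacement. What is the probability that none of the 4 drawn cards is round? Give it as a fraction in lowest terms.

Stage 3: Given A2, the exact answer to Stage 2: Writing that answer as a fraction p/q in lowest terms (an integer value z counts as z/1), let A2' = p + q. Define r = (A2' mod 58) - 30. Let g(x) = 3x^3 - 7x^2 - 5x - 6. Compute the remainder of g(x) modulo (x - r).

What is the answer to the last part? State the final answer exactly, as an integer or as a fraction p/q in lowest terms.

12625

Stage 1: cross terms: (-10*22 - 33*4)=-352, (33*35 - 30*22)=495, (30*26 - -2*35)=850, (-2*4 - -10*26)=252; twice the area = |1245| = 1245; area = 1245/2; answer 1245/2
Stage 2: A1 = 1245/2; threaded value p + q = 1247; d = 3; total draws C(9,4) = 126; favorable C(6,4) = 15; P = 5/42; answer 5/42
Stage 3: A2 = 5/42; threaded value p + q = 47; r = 17; remainder = value at the root: 3*(17)^3 - 7*(17)^2 - 5*(17)^1 - 6 = (14739) + (-2023) + (-85) + (-6) = 12625; answer 12625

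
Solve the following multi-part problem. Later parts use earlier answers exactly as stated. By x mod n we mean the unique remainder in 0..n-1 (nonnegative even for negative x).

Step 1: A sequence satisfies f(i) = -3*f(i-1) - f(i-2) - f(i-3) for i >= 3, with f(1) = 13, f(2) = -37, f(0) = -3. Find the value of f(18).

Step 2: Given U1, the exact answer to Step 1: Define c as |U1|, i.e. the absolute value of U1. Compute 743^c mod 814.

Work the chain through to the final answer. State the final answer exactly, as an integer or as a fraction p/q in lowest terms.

Step 1: f(3) = -3*(-37) - 1*(13) - 1*(-3) = 101; iterating: f(3)=101, f(4)=-279, f(5)=773, f(6)=-2141, f(7)=5929, f(8)=-16419, f(9)=45469, f(10)=-125917, f(11)=348701, f(12)=-965655, f(13)=2674181, f(14)=-7405589, f(15)=20508241, f(16)=-56793315, f(17)=157277293, f(18)=-435546805; answer -435546805
Step 2: U1 = -435546805; c = 435546805; squarings mod 814: 743^1=743, 743^2=157, 743^4=229, 743^8=345, 743^16=181, 743^32=201, 743^64=515, 743^128=675, 743^256=599, 743^512=641, 743^1024=625, 743^2048=719, 743^4096=71, 743^8192=157, 743^16384=229, 743^32768=345, 743^65536=181, 743^131072=201, 743^262144=515, 743^524288=675, 743^1048576=599, 743^2097152=641, 743^4194304=625, 743^8388608=719, 743^16777216=71, 743^33554432=157, 743^67108864=229, 743^134217728=345, 743^268435456=181; 743^435546805 = 743^1 * 743^4 * 743^16 * 743^32 * 743^128 * 743^512 * 743^2048 * 743^8192 * 743^16384 * 743^32768 * 743^65536 * 743^262144 * 743^1048576 * 743^2097152 * 743^4194304 * 743^8388608 * 743^16777216 * 743^134217728 * 743^268435456 = 659 (mod 814); answer 659

659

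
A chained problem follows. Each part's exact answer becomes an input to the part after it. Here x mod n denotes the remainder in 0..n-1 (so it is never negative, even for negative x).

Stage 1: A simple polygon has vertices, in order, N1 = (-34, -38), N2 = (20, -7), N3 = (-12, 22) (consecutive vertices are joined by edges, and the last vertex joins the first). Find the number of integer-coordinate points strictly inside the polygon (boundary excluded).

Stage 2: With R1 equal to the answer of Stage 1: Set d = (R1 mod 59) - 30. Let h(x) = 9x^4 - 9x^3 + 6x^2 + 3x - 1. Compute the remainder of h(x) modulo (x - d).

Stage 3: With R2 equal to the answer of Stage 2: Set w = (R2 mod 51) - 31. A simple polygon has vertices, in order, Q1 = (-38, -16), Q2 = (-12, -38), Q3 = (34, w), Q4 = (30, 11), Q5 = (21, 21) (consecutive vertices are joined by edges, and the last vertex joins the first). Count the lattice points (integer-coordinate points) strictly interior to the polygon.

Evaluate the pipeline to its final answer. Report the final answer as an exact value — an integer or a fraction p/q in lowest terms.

2307

Stage 1: cross terms: (-34*-7 - 20*-38)=998, (20*22 - -12*-7)=356, (-12*-38 - -34*22)=1204; twice the area = |2558| = 2558; area = 1279; boundary points = 1 + 1 + 2 = 4; strictly interior points = area - boundary/2 + 1 = 1278; answer 1278
Stage 2: R1 = 1278; d = 9; remainder = value at the root: 9*(9)^4 - 9*(9)^3 + 6*(9)^2 + 3*(9)^1 - 1 = (59049) + (-6561) + (486) + (27) + (-1) = 53000; answer 53000
Stage 3: R2 = 53000; w = -20; cross terms: (-38*-38 - -12*-16)=1252, (-12*-20 - 34*-38)=1532, (34*11 - 30*-20)=974, (30*21 - 21*11)=399, (21*-16 - -38*21)=462; twice the area = |4619| = 4619; area = 4619/2; boundary points = 2 + 2 + 1 + 1 + 1 = 7; strictly interior points = area - boundary/2 + 1 = 2307; answer 2307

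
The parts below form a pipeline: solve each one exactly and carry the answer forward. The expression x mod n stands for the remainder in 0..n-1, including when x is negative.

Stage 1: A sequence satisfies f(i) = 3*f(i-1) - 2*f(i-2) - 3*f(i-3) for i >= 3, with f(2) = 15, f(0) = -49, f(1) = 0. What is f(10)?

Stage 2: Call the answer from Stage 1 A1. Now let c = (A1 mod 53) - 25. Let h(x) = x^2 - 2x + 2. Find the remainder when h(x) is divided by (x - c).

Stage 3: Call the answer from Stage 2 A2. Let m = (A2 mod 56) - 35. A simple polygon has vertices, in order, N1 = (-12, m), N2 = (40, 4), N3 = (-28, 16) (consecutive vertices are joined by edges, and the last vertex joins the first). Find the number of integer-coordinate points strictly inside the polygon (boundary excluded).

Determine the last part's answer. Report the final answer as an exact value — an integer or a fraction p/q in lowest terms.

746

Stage 1: f(3) = 3*(15) - 2*(0) - 3*(-49) = 192; iterating: f(3)=192, f(4)=546, f(5)=1209, f(6)=1959, f(7)=1821, f(8)=-2082, f(9)=-15765, f(10)=-48594; answer -48594
Stage 2: A1 = -48594; c = -18; remainder = value at the root: 1*(-18)^2 - 2*(-18)^1 + 2 = (324) + (36) + (2) = 362; answer 362
Stage 3: A2 = 362; m = -9; cross terms: (-12*4 - 40*-9)=312, (40*16 - -28*4)=752, (-28*-9 - -12*16)=444; twice the area = |1508| = 1508; area = 754; boundary points = 13 + 4 + 1 = 18; strictly interior points = area - boundary/2 + 1 = 746; answer 746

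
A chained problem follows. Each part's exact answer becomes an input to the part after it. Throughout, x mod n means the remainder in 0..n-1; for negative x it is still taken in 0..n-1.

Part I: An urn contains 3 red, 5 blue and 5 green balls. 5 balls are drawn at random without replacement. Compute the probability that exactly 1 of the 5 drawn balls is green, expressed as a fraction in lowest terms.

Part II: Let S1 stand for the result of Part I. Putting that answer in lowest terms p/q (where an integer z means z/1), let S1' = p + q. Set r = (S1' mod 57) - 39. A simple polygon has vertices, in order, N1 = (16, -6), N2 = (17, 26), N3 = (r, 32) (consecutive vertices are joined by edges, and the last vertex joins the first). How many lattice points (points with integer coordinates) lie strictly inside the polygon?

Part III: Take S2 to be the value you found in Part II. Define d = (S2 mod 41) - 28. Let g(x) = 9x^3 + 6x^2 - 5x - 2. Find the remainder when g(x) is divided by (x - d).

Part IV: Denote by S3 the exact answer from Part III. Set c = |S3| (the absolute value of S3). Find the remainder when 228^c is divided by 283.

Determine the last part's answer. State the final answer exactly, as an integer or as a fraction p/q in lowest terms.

158

Part I: total draws C(13,5) = 1287; favorable C(5,1)*C(8,4) = 350; P = 350/1287; answer 350/1287
Part II: S1 = 350/1287; threaded value p + q = 1637; r = 2; cross terms: (16*26 - 17*-6)=518, (17*32 - 2*26)=492, (2*-6 - 16*32)=-524; twice the area = |486| = 486; area = 243; boundary points = 1 + 3 + 2 = 6; strictly interior points = area - boundary/2 + 1 = 241; answer 241
Part III: S2 = 241; d = 8; remainder = value at the root: 9*(8)^3 + 6*(8)^2 - 5*(8)^1 - 2 = (4608) + (384) + (-40) + (-2) = 4950; answer 4950
Part IV: S3 = 4950; c = 4950; squarings mod 283: 228^1=228, 228^2=195, 228^4=103, 228^8=138, 228^16=83, 228^32=97, 228^64=70, 228^128=89, 228^256=280, 228^512=9, 228^1024=81, 228^2048=52, 228^4096=157; 228^4950 = 228^2 * 228^4 * 228^16 * 228^64 * 228^256 * 228^512 * 228^4096 = 158 (mod 283); answer 158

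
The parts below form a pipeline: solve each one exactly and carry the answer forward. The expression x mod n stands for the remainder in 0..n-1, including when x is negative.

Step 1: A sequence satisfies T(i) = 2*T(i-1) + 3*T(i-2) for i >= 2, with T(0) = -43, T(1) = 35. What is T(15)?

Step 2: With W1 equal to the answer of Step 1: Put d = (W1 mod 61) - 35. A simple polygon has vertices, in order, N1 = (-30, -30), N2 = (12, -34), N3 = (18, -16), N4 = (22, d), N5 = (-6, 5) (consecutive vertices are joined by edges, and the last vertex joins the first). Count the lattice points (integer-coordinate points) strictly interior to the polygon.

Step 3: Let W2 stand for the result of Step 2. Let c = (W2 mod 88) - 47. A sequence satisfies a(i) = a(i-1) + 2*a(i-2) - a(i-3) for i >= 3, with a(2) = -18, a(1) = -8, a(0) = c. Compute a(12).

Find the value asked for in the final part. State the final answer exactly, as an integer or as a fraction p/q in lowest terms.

-9861

Step 1: T(2) = 2*(35) + 3*(-43) = -59; iterating: T(2)=-59, T(3)=-13, T(4)=-203, T(5)=-445, T(6)=-1499, T(7)=-4333, T(8)=-13163, T(9)=-39325, T(10)=-118139, T(11)=-354253, T(12)=-1062923, T(13)=-3188605, T(14)=-9565979, T(15)=-28697773; answer -28697773
Step 2: W1 = -28697773; d = 8; cross terms: (-30*-34 - 12*-30)=1380, (12*-16 - 18*-34)=420, (18*8 - 22*-16)=496, (22*5 - -6*8)=158, (-6*-30 - -30*5)=330; twice the area = |2784| = 2784; area = 1392; boundary points = 2 + 6 + 4 + 1 + 1 = 14; strictly interior points = area - boundary/2 + 1 = 1386; answer 1386
Step 3: W2 = 1386; c = 19; a(3) = 1*(-18) + 2*(-8) - 1*(19) = -53; iterating: a(3)=-53, a(4)=-81, a(5)=-169, a(6)=-278, a(7)=-535, a(8)=-922, a(9)=-1714, a(10)=-3023, a(11)=-5529, a(12)=-9861; answer -9861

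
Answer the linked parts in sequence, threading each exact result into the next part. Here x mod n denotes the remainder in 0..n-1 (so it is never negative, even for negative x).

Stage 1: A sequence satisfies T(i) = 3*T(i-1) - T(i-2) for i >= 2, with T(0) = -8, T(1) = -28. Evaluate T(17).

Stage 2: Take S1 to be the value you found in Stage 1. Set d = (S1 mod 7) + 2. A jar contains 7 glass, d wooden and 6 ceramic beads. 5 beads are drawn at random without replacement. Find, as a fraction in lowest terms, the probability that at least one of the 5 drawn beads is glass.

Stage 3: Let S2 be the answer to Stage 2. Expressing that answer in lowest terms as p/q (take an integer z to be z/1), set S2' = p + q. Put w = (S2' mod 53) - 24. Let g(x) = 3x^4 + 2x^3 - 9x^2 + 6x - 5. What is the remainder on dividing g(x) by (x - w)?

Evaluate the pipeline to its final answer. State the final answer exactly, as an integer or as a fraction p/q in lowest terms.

676979

Stage 1: T(2) = 3*(-28) - 1*(-8) = -76; iterating: T(2)=-76, T(3)=-200, T(4)=-524, T(5)=-1372, T(6)=-3592, T(7)=-9404, T(8)=-24620, T(9)=-64456, T(10)=-168748, T(11)=-441788, T(12)=-1156616, T(13)=-3028060, T(14)=-7927564, T(15)=-20754632, T(16)=-54336332, T(17)=-142254364; answer -142254364
Stage 2: S1 = -142254364; d = 2; total draws C(15,5) = 3003; complement C(8,5) = 56; favorable 3003 - 56 = 2947; P = 421/429; answer 421/429
Stage 3: S2 = 421/429; threaded value p + q = 850; w = -22; remainder = value at the root: 3*(-22)^4 + 2*(-22)^3 - 9*(-22)^2 + 6*(-22)^1 - 5 = (702768) + (-21296) + (-4356) + (-132) + (-5) = 676979; answer 676979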